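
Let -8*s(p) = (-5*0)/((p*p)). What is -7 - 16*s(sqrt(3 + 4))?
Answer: -7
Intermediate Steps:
s(p) = 0 (s(p) = -(-5*0)/(8*(p*p)) = -0/(p**2) = -0/p**2 = -1/8*0 = 0)
-7 - 16*s(sqrt(3 + 4)) = -7 - 16*0 = -7 + 0 = -7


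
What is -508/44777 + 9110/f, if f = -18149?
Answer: -417138162/812657773 ≈ -0.51330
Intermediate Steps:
-508/44777 + 9110/f = -508/44777 + 9110/(-18149) = -508*1/44777 + 9110*(-1/18149) = -508/44777 - 9110/18149 = -417138162/812657773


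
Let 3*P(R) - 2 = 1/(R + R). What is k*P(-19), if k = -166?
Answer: -2075/19 ≈ -109.21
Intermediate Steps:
P(R) = ⅔ + 1/(6*R) (P(R) = ⅔ + 1/(3*(R + R)) = ⅔ + 1/(3*((2*R))) = ⅔ + (1/(2*R))/3 = ⅔ + 1/(6*R))
k*P(-19) = -83*(1 + 4*(-19))/(3*(-19)) = -83*(-1)*(1 - 76)/(3*19) = -83*(-1)*(-75)/(3*19) = -166*25/38 = -2075/19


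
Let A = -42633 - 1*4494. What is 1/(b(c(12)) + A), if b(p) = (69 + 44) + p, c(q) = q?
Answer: -1/47002 ≈ -2.1276e-5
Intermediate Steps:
A = -47127 (A = -42633 - 4494 = -47127)
b(p) = 113 + p
1/(b(c(12)) + A) = 1/((113 + 12) - 47127) = 1/(125 - 47127) = 1/(-47002) = -1/47002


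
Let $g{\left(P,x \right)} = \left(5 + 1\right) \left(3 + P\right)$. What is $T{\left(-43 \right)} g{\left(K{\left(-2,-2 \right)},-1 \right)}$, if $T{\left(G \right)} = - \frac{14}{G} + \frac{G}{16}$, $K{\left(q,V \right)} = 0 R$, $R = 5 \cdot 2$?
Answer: $- \frac{14625}{344} \approx -42.515$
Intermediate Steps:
$R = 10$
$K{\left(q,V \right)} = 0$ ($K{\left(q,V \right)} = 0 \cdot 10 = 0$)
$T{\left(G \right)} = - \frac{14}{G} + \frac{G}{16}$ ($T{\left(G \right)} = - \frac{14}{G} + G \frac{1}{16} = - \frac{14}{G} + \frac{G}{16}$)
$g{\left(P,x \right)} = 18 + 6 P$ ($g{\left(P,x \right)} = 6 \left(3 + P\right) = 18 + 6 P$)
$T{\left(-43 \right)} g{\left(K{\left(-2,-2 \right)},-1 \right)} = \left(- \frac{14}{-43} + \frac{1}{16} \left(-43\right)\right) \left(18 + 6 \cdot 0\right) = \left(\left(-14\right) \left(- \frac{1}{43}\right) - \frac{43}{16}\right) \left(18 + 0\right) = \left(\frac{14}{43} - \frac{43}{16}\right) 18 = \left(- \frac{1625}{688}\right) 18 = - \frac{14625}{344}$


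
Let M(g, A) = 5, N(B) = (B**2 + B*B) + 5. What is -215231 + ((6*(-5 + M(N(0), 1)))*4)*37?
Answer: -215231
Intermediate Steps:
N(B) = 5 + 2*B**2 (N(B) = (B**2 + B**2) + 5 = 2*B**2 + 5 = 5 + 2*B**2)
-215231 + ((6*(-5 + M(N(0), 1)))*4)*37 = -215231 + ((6*(-5 + 5))*4)*37 = -215231 + ((6*0)*4)*37 = -215231 + (0*4)*37 = -215231 + 0*37 = -215231 + 0 = -215231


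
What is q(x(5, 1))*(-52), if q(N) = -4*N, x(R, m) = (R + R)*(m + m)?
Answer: 4160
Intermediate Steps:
x(R, m) = 4*R*m (x(R, m) = (2*R)*(2*m) = 4*R*m)
q(x(5, 1))*(-52) = -16*5*(-52) = -4*20*(-52) = -80*(-52) = 4160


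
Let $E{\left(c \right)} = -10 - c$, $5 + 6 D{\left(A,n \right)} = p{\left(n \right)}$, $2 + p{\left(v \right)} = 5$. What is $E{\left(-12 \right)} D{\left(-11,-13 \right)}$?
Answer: $- \frac{2}{3} \approx -0.66667$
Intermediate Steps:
$p{\left(v \right)} = 3$ ($p{\left(v \right)} = -2 + 5 = 3$)
$D{\left(A,n \right)} = - \frac{1}{3}$ ($D{\left(A,n \right)} = - \frac{5}{6} + \frac{1}{6} \cdot 3 = - \frac{5}{6} + \frac{1}{2} = - \frac{1}{3}$)
$E{\left(-12 \right)} D{\left(-11,-13 \right)} = \left(-10 - -12\right) \left(- \frac{1}{3}\right) = \left(-10 + 12\right) \left(- \frac{1}{3}\right) = 2 \left(- \frac{1}{3}\right) = - \frac{2}{3}$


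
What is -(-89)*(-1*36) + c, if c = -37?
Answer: -3241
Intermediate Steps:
-(-89)*(-1*36) + c = -(-89)*(-1*36) - 37 = -(-89)*(-36) - 37 = -89*36 - 37 = -3204 - 37 = -3241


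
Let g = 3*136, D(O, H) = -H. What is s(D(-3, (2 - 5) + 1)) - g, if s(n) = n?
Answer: -406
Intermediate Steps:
g = 408
s(D(-3, (2 - 5) + 1)) - g = -((2 - 5) + 1) - 1*408 = -(-3 + 1) - 408 = -1*(-2) - 408 = 2 - 408 = -406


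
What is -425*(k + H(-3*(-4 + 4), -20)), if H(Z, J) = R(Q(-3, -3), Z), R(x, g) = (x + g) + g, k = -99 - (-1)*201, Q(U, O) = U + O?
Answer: -40800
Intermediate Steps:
Q(U, O) = O + U
k = 102 (k = -99 - 1*(-201) = -99 + 201 = 102)
R(x, g) = x + 2*g (R(x, g) = (g + x) + g = x + 2*g)
H(Z, J) = -6 + 2*Z (H(Z, J) = (-3 - 3) + 2*Z = -6 + 2*Z)
-425*(k + H(-3*(-4 + 4), -20)) = -425*(102 + (-6 + 2*(-3*(-4 + 4)))) = -425*(102 + (-6 + 2*(-3*0))) = -425*(102 + (-6 + 2*0)) = -425*(102 + (-6 + 0)) = -425*(102 - 6) = -425*96 = -40800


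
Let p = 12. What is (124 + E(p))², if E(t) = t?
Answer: 18496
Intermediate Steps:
(124 + E(p))² = (124 + 12)² = 136² = 18496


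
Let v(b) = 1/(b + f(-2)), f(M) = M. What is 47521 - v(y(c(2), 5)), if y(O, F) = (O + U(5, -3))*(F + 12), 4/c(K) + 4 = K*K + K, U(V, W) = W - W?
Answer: 1520671/32 ≈ 47521.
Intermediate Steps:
U(V, W) = 0
c(K) = 4/(-4 + K + K**2) (c(K) = 4/(-4 + (K*K + K)) = 4/(-4 + (K**2 + K)) = 4/(-4 + (K + K**2)) = 4/(-4 + K + K**2))
y(O, F) = O*(12 + F) (y(O, F) = (O + 0)*(F + 12) = O*(12 + F))
v(b) = 1/(-2 + b) (v(b) = 1/(b - 2) = 1/(-2 + b))
47521 - v(y(c(2), 5)) = 47521 - 1/(-2 + (4/(-4 + 2 + 2**2))*(12 + 5)) = 47521 - 1/(-2 + (4/(-4 + 2 + 4))*17) = 47521 - 1/(-2 + (4/2)*17) = 47521 - 1/(-2 + (4*(1/2))*17) = 47521 - 1/(-2 + 2*17) = 47521 - 1/(-2 + 34) = 47521 - 1/32 = 1520671/32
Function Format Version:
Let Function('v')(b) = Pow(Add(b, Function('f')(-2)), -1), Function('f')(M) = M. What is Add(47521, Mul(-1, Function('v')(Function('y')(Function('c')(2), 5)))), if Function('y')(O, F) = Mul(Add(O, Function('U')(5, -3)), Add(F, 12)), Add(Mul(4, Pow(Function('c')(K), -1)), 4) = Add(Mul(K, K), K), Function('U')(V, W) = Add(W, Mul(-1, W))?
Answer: Rational(1520671, 32) ≈ 47521.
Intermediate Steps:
Function('U')(V, W) = 0
Function('c')(K) = Mul(4, Pow(Add(-4, K, Pow(K, 2)), -1)) (Function('c')(K) = Mul(4, Pow(Add(-4, Add(Mul(K, K), K)), -1)) = Mul(4, Pow(Add(-4, Add(Pow(K, 2), K)), -1)) = Mul(4, Pow(Add(-4, Add(K, Pow(K, 2))), -1)) = Mul(4, Pow(Add(-4, K, Pow(K, 2)), -1)))
Function('y')(O, F) = Mul(O, Add(12, F)) (Function('y')(O, F) = Mul(Add(O, 0), Add(F, 12)) = Mul(O, Add(12, F)))
Function('v')(b) = Pow(Add(-2, b), -1) (Function('v')(b) = Pow(Add(b, -2), -1) = Pow(Add(-2, b), -1))
Add(47521, Mul(-1, Function('v')(Function('y')(Function('c')(2), 5)))) = Add(47521, Mul(-1, Pow(Add(-2, Mul(Mul(4, Pow(Add(-4, 2, Pow(2, 2)), -1)), Add(12, 5))), -1))) = Add(47521, Mul(-1, Pow(Add(-2, Mul(Mul(4, Pow(Add(-4, 2, 4), -1)), 17)), -1))) = Add(47521, Mul(-1, Pow(Add(-2, Mul(Mul(4, Pow(2, -1)), 17)), -1))) = Add(47521, Mul(-1, Pow(Add(-2, Mul(Mul(4, Rational(1, 2)), 17)), -1))) = Add(47521, Mul(-1, Pow(Add(-2, Mul(2, 17)), -1))) = Add(47521, Mul(-1, Pow(Add(-2, 34), -1))) = Add(47521, Mul(-1, Pow(32, -1))) = Add(47521, Mul(-1, Rational(1, 32))) = Add(47521, Rational(-1, 32)) = Rational(1520671, 32)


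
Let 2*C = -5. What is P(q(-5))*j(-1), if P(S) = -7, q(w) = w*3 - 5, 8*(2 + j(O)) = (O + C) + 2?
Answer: 245/16 ≈ 15.313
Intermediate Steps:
C = -5/2 (C = (½)*(-5) = -5/2 ≈ -2.5000)
j(O) = -33/16 + O/8 (j(O) = -2 + ((O - 5/2) + 2)/8 = -2 + ((-5/2 + O) + 2)/8 = -2 + (-½ + O)/8 = -2 + (-1/16 + O/8) = -33/16 + O/8)
q(w) = -5 + 3*w (q(w) = 3*w - 5 = -5 + 3*w)
P(q(-5))*j(-1) = -7*(-33/16 + (⅛)*(-1)) = -7*(-33/16 - ⅛) = -7*(-35/16) = 245/16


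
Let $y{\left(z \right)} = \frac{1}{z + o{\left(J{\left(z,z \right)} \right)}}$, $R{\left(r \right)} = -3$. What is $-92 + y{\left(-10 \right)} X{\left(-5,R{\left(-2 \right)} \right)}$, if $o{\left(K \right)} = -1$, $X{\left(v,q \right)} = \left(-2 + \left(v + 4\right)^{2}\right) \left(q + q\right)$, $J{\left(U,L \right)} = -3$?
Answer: $- \frac{1018}{11} \approx -92.545$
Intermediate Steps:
$X{\left(v,q \right)} = 2 q \left(-2 + \left(4 + v\right)^{2}\right)$ ($X{\left(v,q \right)} = \left(-2 + \left(4 + v\right)^{2}\right) 2 q = 2 q \left(-2 + \left(4 + v\right)^{2}\right)$)
$y{\left(z \right)} = \frac{1}{-1 + z}$ ($y{\left(z \right)} = \frac{1}{z - 1} = \frac{1}{-1 + z}$)
$-92 + y{\left(-10 \right)} X{\left(-5,R{\left(-2 \right)} \right)} = -92 + \frac{2 \left(-3\right) \left(-2 + \left(4 - 5\right)^{2}\right)}{-1 - 10} = -92 + \frac{2 \left(-3\right) \left(-2 + \left(-1\right)^{2}\right)}{-11} = -92 - \frac{2 \left(-3\right) \left(-2 + 1\right)}{11} = -92 - \frac{2 \left(-3\right) \left(-1\right)}{11} = -92 - \frac{6}{11} = - \frac{1018}{11}$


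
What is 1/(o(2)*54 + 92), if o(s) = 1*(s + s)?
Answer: 1/308 ≈ 0.0032468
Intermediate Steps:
o(s) = 2*s (o(s) = 1*(2*s) = 2*s)
1/(o(2)*54 + 92) = 1/((2*2)*54 + 92) = 1/(4*54 + 92) = 1/(216 + 92) = 1/308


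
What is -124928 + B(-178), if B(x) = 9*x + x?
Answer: -126708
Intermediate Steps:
B(x) = 10*x
-124928 + B(-178) = -124928 + 10*(-178) = -124928 - 1780 = -126708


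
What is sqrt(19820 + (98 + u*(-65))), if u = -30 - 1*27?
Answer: sqrt(23623) ≈ 153.70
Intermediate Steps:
u = -57 (u = -30 - 27 = -57)
sqrt(19820 + (98 + u*(-65))) = sqrt(19820 + (98 - 57*(-65))) = sqrt(19820 + (98 + 3705)) = sqrt(19820 + 3803) = sqrt(23623)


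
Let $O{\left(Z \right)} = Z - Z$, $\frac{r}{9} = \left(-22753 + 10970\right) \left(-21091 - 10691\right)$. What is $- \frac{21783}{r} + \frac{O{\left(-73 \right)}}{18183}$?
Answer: $- \frac{7261}{1123461918} \approx -6.4631 \cdot 10^{-6}$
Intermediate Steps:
$r = 3370385754$ ($r = 9 \left(-22753 + 10970\right) \left(-21091 - 10691\right) = 9 \left(\left(-11783\right) \left(-31782\right)\right) = 9 \cdot 374487306 = 3370385754$)
$O{\left(Z \right)} = 0$
$- \frac{21783}{r} + \frac{O{\left(-73 \right)}}{18183} = - \frac{21783}{3370385754} + \frac{0}{18183} = \left(-21783\right) \frac{1}{3370385754} + 0 \cdot \frac{1}{18183} = - \frac{7261}{1123461918} + 0 = - \frac{7261}{1123461918}$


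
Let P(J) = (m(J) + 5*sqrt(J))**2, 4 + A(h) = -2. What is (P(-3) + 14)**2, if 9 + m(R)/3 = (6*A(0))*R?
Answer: 7743607204 + 523599120*I*sqrt(3) ≈ 7.7436e+9 + 9.069e+8*I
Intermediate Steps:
A(h) = -6 (A(h) = -4 - 2 = -6)
m(R) = -27 - 108*R (m(R) = -27 + 3*((6*(-6))*R) = -27 + 3*(-36*R) = -27 - 108*R)
P(J) = (-27 - 108*J + 5*sqrt(J))**2 (P(J) = ((-27 - 108*J) + 5*sqrt(J))**2 = (-27 - 108*J + 5*sqrt(J))**2)
(P(-3) + 14)**2 = ((-27 - 108*(-3) + 5*sqrt(-3))**2 + 14)**2 = ((-27 + 324 + 5*(I*sqrt(3)))**2 + 14)**2 = ((-27 + 324 + 5*I*sqrt(3))**2 + 14)**2 = ((297 + 5*I*sqrt(3))**2 + 14)**2 = (14 + (297 + 5*I*sqrt(3))**2)**2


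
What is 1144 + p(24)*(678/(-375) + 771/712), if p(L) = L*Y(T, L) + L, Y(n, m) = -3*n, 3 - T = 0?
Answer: 14275888/11125 ≈ 1283.2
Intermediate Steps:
T = 3 (T = 3 - 1*0 = 3 + 0 = 3)
p(L) = -8*L (p(L) = L*(-3*3) + L = L*(-9) + L = -9*L + L = -8*L)
1144 + p(24)*(678/(-375) + 771/712) = 1144 + (-8*24)*(678/(-375) + 771/712) = 1144 - 192*(678*(-1/375) + 771*(1/712)) = 1144 - 192*(-226/125 + 771/712) = 1144 - 192*(-64537/89000) = 1144 + 1548888/11125 = 14275888/11125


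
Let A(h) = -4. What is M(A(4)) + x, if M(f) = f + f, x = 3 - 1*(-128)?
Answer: 123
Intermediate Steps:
x = 131 (x = 3 + 128 = 131)
M(f) = 2*f
M(A(4)) + x = 2*(-4) + 131 = -8 + 131 = 123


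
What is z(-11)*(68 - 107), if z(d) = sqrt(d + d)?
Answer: -39*I*sqrt(22) ≈ -182.93*I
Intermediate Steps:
z(d) = sqrt(2)*sqrt(d) (z(d) = sqrt(2*d) = sqrt(2)*sqrt(d))
z(-11)*(68 - 107) = (sqrt(2)*sqrt(-11))*(68 - 107) = (sqrt(2)*(I*sqrt(11)))*(-39) = (I*sqrt(22))*(-39) = -39*I*sqrt(22)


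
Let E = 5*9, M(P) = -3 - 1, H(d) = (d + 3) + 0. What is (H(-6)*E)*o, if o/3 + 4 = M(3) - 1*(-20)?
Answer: -4860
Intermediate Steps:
H(d) = 3 + d (H(d) = (3 + d) + 0 = 3 + d)
M(P) = -4
E = 45
o = 36 (o = -12 + 3*(-4 - 1*(-20)) = -12 + 3*(-4 + 20) = -12 + 3*16 = -12 + 48 = 36)
(H(-6)*E)*o = ((3 - 6)*45)*36 = -3*45*36 = -135*36 = -4860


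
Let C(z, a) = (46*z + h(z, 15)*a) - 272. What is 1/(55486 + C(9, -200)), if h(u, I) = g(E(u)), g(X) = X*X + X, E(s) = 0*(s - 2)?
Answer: 1/55628 ≈ 1.7977e-5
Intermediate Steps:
E(s) = 0 (E(s) = 0*(-2 + s) = 0)
g(X) = X + X² (g(X) = X² + X = X + X²)
h(u, I) = 0 (h(u, I) = 0*(1 + 0) = 0*1 = 0)
C(z, a) = -272 + 46*z (C(z, a) = (46*z + 0*a) - 272 = (46*z + 0) - 272 = 46*z - 272 = -272 + 46*z)
1/(55486 + C(9, -200)) = 1/(55486 + (-272 + 46*9)) = 1/(55486 + (-272 + 414)) = 1/(55486 + 142) = 1/55628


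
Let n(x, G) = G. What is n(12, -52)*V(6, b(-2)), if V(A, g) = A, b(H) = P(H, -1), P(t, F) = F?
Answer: -312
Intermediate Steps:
b(H) = -1
n(12, -52)*V(6, b(-2)) = -52*6 = -312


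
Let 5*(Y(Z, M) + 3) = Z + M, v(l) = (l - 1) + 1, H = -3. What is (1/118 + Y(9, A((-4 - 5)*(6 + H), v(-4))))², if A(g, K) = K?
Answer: 55225/13924 ≈ 3.9662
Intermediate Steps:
v(l) = l (v(l) = (-1 + l) + 1 = l)
Y(Z, M) = -3 + M/5 + Z/5 (Y(Z, M) = -3 + (Z + M)/5 = -3 + (M + Z)/5 = -3 + (M/5 + Z/5) = -3 + M/5 + Z/5)
(1/118 + Y(9, A((-4 - 5)*(6 + H), v(-4))))² = (1/118 + (-3 + (⅕)*(-4) + (⅕)*9))² = (1/118 + (-3 - ⅘ + 9/5))² = (1/118 - 2)² = (-235/118)² = 55225/13924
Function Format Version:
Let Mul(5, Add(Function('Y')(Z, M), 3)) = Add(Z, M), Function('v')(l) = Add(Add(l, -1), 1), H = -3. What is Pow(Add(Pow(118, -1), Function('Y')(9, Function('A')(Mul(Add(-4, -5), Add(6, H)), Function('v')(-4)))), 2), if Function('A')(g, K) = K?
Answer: Rational(55225, 13924) ≈ 3.9662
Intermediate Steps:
Function('v')(l) = l (Function('v')(l) = Add(Add(-1, l), 1) = l)
Function('Y')(Z, M) = Add(-3, Mul(Rational(1, 5), M), Mul(Rational(1, 5), Z)) (Function('Y')(Z, M) = Add(-3, Mul(Rational(1, 5), Add(Z, M))) = Add(-3, Mul(Rational(1, 5), Add(M, Z))) = Add(-3, Add(Mul(Rational(1, 5), M), Mul(Rational(1, 5), Z))) = Add(-3, Mul(Rational(1, 5), M), Mul(Rational(1, 5), Z)))
Pow(Add(Pow(118, -1), Function('Y')(9, Function('A')(Mul(Add(-4, -5), Add(6, H)), Function('v')(-4)))), 2) = Pow(Add(Pow(118, -1), Add(-3, Mul(Rational(1, 5), -4), Mul(Rational(1, 5), 9))), 2) = Pow(Add(Rational(1, 118), Add(-3, Rational(-4, 5), Rational(9, 5))), 2) = Pow(Add(Rational(1, 118), -2), 2) = Pow(Rational(-235, 118), 2) = Rational(55225, 13924)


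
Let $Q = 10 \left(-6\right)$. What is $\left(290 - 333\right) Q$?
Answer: $2580$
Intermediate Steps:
$Q = -60$
$\left(290 - 333\right) Q = \left(290 - 333\right) \left(-60\right) = \left(-43\right) \left(-60\right) = 2580$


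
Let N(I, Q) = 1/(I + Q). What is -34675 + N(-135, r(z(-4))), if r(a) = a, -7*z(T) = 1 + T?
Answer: -32663857/942 ≈ -34675.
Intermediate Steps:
z(T) = -⅐ - T/7 (z(T) = -(1 + T)/7 = -⅐ - T/7)
-34675 + N(-135, r(z(-4))) = -34675 + 1/(-135 + (-⅐ - ⅐*(-4))) = -34675 + 1/(-135 + (-⅐ + 4/7)) = -34675 + 1/(-135 + 3/7) = -34675 + 1/(-942/7) = -34675 - 7/942 = -32663857/942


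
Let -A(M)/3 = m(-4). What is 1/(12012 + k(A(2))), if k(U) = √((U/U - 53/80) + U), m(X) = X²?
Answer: 320320/3847685111 - 4*I*√19065/11543055333 ≈ 8.325e-5 - 4.7847e-8*I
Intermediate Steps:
A(M) = -48 (A(M) = -3*(-4)² = -3*16 = -48)
k(U) = √(27/80 + U) (k(U) = √((1 - 53*1/80) + U) = √((1 - 53/80) + U) = √(27/80 + U))
1/(12012 + k(A(2))) = 1/(12012 + √(135 + 400*(-48))/20) = 1/(12012 + √(135 - 19200)/20) = 1/(12012 + √(-19065)/20) = 1/(12012 + (I*√19065)/20) = 1/(12012 + I*√19065/20)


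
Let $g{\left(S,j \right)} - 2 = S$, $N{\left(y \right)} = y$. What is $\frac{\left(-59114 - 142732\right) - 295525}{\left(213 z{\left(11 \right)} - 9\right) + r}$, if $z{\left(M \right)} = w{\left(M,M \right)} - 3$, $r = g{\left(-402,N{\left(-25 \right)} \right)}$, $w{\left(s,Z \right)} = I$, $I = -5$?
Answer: $\frac{497371}{2113} \approx 235.39$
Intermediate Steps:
$w{\left(s,Z \right)} = -5$
$g{\left(S,j \right)} = 2 + S$
$r = -400$ ($r = 2 - 402 = -400$)
$z{\left(M \right)} = -8$ ($z{\left(M \right)} = -5 - 3 = -8$)
$\frac{\left(-59114 - 142732\right) - 295525}{\left(213 z{\left(11 \right)} - 9\right) + r} = \frac{\left(-59114 - 142732\right) - 295525}{\left(213 \left(-8\right) - 9\right) - 400} = \frac{-201846 - 295525}{\left(-1704 - 9\right) - 400} = - \frac{497371}{-1713 - 400} = - \frac{497371}{-2113} = \left(-497371\right) \left(- \frac{1}{2113}\right) = \frac{497371}{2113}$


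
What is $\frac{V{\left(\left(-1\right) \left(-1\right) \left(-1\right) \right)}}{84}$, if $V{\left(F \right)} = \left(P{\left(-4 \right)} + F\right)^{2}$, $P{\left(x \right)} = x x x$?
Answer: $\frac{4225}{84} \approx 50.298$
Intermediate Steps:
$P{\left(x \right)} = x^{3}$ ($P{\left(x \right)} = x^{2} x = x^{3}$)
$V{\left(F \right)} = \left(-64 + F\right)^{2}$ ($V{\left(F \right)} = \left(\left(-4\right)^{3} + F\right)^{2} = \left(-64 + F\right)^{2}$)
$\frac{V{\left(\left(-1\right) \left(-1\right) \left(-1\right) \right)}}{84} = \frac{\left(-64 + \left(-1\right) \left(-1\right) \left(-1\right)\right)^{2}}{84} = \left(-64 + 1 \left(-1\right)\right)^{2} \cdot \frac{1}{84} = \left(-64 - 1\right)^{2} \cdot \frac{1}{84} = \left(-65\right)^{2} \cdot \frac{1}{84} = 4225 \cdot \frac{1}{84} = \frac{4225}{84}$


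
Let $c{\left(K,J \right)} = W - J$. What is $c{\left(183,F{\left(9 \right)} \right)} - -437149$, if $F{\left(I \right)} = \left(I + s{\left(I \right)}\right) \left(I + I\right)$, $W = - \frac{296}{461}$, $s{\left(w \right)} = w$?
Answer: $\frac{201376029}{461} \approx 4.3682 \cdot 10^{5}$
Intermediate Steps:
$W = - \frac{296}{461}$ ($W = \left(-296\right) \frac{1}{461} = - \frac{296}{461} \approx -0.64208$)
$F{\left(I \right)} = 4 I^{2}$ ($F{\left(I \right)} = \left(I + I\right) \left(I + I\right) = 2 I 2 I = 4 I^{2}$)
$c{\left(K,J \right)} = - \frac{296}{461} - J$
$c{\left(183,F{\left(9 \right)} \right)} - -437149 = \left(- \frac{296}{461} - 4 \cdot 9^{2}\right) - -437149 = \left(- \frac{296}{461} - 4 \cdot 81\right) + 437149 = \left(- \frac{296}{461} - 324\right) + 437149 = - \frac{149660}{461} + 437149 = \frac{201376029}{461}$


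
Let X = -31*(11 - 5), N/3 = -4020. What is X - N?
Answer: 11874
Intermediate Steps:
N = -12060 (N = 3*(-4020) = -12060)
X = -186 (X = -31*6 = -186)
X - N = -186 - 1*(-12060) = -186 + 12060 = 11874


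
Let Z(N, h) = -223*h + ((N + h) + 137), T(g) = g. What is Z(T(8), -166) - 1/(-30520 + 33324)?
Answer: 103739587/2804 ≈ 36997.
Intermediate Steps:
Z(N, h) = 137 + N - 222*h (Z(N, h) = -223*h + (137 + N + h) = 137 + N - 222*h)
Z(T(8), -166) - 1/(-30520 + 33324) = (137 + 8 - 222*(-166)) - 1/(-30520 + 33324) = (137 + 8 + 36852) - 1/2804 = 36997 - 1*1/2804 = 36997 - 1/2804 = 103739587/2804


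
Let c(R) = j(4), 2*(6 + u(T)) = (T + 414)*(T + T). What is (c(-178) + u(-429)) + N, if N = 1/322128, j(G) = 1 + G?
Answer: 2072571553/322128 ≈ 6434.0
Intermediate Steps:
u(T) = -6 + T*(414 + T) (u(T) = -6 + ((T + 414)*(T + T))/2 = -6 + ((414 + T)*(2*T))/2 = -6 + (2*T*(414 + T))/2 = -6 + T*(414 + T))
c(R) = 5 (c(R) = 1 + 4 = 5)
N = 1/322128 ≈ 3.1044e-6
(c(-178) + u(-429)) + N = (5 + (-6 + (-429)² + 414*(-429))) + 1/322128 = (5 + (-6 + 184041 - 177606)) + 1/322128 = (5 + 6429) + 1/322128 = 6434 + 1/322128 = 2072571553/322128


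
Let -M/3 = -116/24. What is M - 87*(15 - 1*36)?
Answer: 3683/2 ≈ 1841.5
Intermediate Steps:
M = 29/2 (M = -(-348)/24 = -3*(-29/6) = 29/2 ≈ 14.500)
M - 87*(15 - 1*36) = 29/2 - 87*(15 - 1*36) = 29/2 - 87*(15 - 36) = 29/2 - 87*(-21) = 29/2 + 1827 = 3683/2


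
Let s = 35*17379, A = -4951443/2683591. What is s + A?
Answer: 1632329528172/2683591 ≈ 6.0826e+5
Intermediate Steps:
A = -4951443/2683591 (A = -4951443*1/2683591 = -4951443/2683591 ≈ -1.8451)
s = 608265
s + A = 608265 - 4951443/2683591 = 1632329528172/2683591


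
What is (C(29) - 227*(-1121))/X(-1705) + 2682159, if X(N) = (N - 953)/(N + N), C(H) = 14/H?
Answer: 115955234704/38541 ≈ 3.0086e+6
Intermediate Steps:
X(N) = (-953 + N)/(2*N) (X(N) = (-953 + N)/((2*N)) = (-953 + N)*(1/(2*N)) = (-953 + N)/(2*N))
(C(29) - 227*(-1121))/X(-1705) + 2682159 = (14/29 - 227*(-1121))/(((1/2)*(-953 - 1705)/(-1705))) + 2682159 = (14*(1/29) + 254467)/(((1/2)*(-1/1705)*(-2658))) + 2682159 = (14/29 + 254467)/(1329/1705) + 2682159 = (7379557/29)*(1705/1329) + 2682159 = 12582144685/38541 + 2682159 = 115955234704/38541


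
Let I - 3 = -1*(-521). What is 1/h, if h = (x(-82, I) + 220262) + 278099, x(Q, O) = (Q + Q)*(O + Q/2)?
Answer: 1/419149 ≈ 2.3858e-6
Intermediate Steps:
I = 524 (I = 3 - 1*(-521) = 3 + 521 = 524)
x(Q, O) = 2*Q*(O + Q/2) (x(Q, O) = (2*Q)*(O + Q*(½)) = (2*Q)*(O + Q/2) = 2*Q*(O + Q/2))
h = 419149 (h = (-82*(-82 + 2*524) + 220262) + 278099 = (-82*(-82 + 1048) + 220262) + 278099 = (-82*966 + 220262) + 278099 = (-79212 + 220262) + 278099 = 141050 + 278099 = 419149)
1/h = 1/419149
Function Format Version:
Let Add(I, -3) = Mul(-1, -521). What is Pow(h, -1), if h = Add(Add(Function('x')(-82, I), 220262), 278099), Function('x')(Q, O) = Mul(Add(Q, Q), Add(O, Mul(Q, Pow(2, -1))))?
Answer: Rational(1, 419149) ≈ 2.3858e-6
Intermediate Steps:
I = 524 (I = Add(3, Mul(-1, -521)) = Add(3, 521) = 524)
Function('x')(Q, O) = Mul(2, Q, Add(O, Mul(Rational(1, 2), Q))) (Function('x')(Q, O) = Mul(Mul(2, Q), Add(O, Mul(Q, Rational(1, 2)))) = Mul(Mul(2, Q), Add(O, Mul(Rational(1, 2), Q))) = Mul(2, Q, Add(O, Mul(Rational(1, 2), Q))))
h = 419149 (h = Add(Add(Mul(-82, Add(-82, Mul(2, 524))), 220262), 278099) = Add(Add(Mul(-82, Add(-82, 1048)), 220262), 278099) = Add(Add(Mul(-82, 966), 220262), 278099) = Add(Add(-79212, 220262), 278099) = Add(141050, 278099) = 419149)
Pow(h, -1) = Pow(419149, -1) = Rational(1, 419149)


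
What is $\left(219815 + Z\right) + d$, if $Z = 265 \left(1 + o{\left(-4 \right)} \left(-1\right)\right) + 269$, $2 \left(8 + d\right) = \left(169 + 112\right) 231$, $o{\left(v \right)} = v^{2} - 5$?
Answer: $\frac{499763}{2} \approx 2.4988 \cdot 10^{5}$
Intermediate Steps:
$o{\left(v \right)} = -5 + v^{2}$ ($o{\left(v \right)} = v^{2} - 5 = -5 + v^{2}$)
$d = \frac{64895}{2}$ ($d = -8 + \frac{\left(169 + 112\right) 231}{2} = -8 + \frac{281 \cdot 231}{2} = -8 + \frac{1}{2} \cdot 64911 = -8 + \frac{64911}{2} = \frac{64895}{2} \approx 32448.0$)
$Z = -2381$ ($Z = 265 \left(1 + \left(-5 + \left(-4\right)^{2}\right) \left(-1\right)\right) + 269 = 265 \left(1 + \left(-5 + 16\right) \left(-1\right)\right) + 269 = 265 \left(1 + 11 \left(-1\right)\right) + 269 = 265 \left(1 - 11\right) + 269 = 265 \left(-10\right) + 269 = -2650 + 269 = -2381$)
$\left(219815 + Z\right) + d = \left(219815 - 2381\right) + \frac{64895}{2} = 217434 + \frac{64895}{2} = \frac{499763}{2}$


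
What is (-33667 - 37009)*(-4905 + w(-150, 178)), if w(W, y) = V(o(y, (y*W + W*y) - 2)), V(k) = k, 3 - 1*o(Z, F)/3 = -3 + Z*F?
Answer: -2015098633956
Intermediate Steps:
o(Z, F) = 18 - 3*F*Z (o(Z, F) = 9 - 3*(-3 + Z*F) = 9 - 3*(-3 + F*Z) = 9 + (9 - 3*F*Z) = 18 - 3*F*Z)
w(W, y) = 18 - 3*y*(-2 + 2*W*y) (w(W, y) = 18 - 3*((y*W + W*y) - 2)*y = 18 - 3*((W*y + W*y) - 2)*y = 18 - 3*(2*W*y - 2)*y = 18 - 3*(-2 + 2*W*y)*y = 18 - 3*y*(-2 + 2*W*y))
(-33667 - 37009)*(-4905 + w(-150, 178)) = (-33667 - 37009)*(-4905 + (18 - 6*178*(-1 - 150*178))) = -70676*(-4905 + (18 - 6*178*(-1 - 26700))) = -70676*(-4905 + (18 - 6*178*(-26701))) = -70676*(-4905 + (18 + 28516668)) = -70676*(-4905 + 28516686) = -70676*28511781 = -2015098633956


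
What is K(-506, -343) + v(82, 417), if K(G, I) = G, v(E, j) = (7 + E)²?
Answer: 7415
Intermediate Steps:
K(-506, -343) + v(82, 417) = -506 + (7 + 82)² = -506 + 89² = -506 + 7921 = 7415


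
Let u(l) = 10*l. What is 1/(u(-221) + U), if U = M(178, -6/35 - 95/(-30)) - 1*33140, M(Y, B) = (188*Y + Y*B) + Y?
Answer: -105/123359 ≈ -0.00085117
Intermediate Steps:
M(Y, B) = 189*Y + B*Y (M(Y, B) = (188*Y + B*Y) + Y = 189*Y + B*Y)
U = 108691/105 (U = 178*(189 + (-6/35 - 95/(-30))) - 1*33140 = 178*(189 + (-6*1/35 - 95*(-1/30))) - 33140 = 178*(189 + (-6/35 + 19/6)) - 33140 = 178*(189 + 629/210) - 33140 = 178*(40319/210) - 33140 = 3588391/105 - 33140 = 108691/105 ≈ 1035.2)
1/(u(-221) + U) = 1/(10*(-221) + 108691/105) = 1/(-2210 + 108691/105) = 1/(-123359/105) = -105/123359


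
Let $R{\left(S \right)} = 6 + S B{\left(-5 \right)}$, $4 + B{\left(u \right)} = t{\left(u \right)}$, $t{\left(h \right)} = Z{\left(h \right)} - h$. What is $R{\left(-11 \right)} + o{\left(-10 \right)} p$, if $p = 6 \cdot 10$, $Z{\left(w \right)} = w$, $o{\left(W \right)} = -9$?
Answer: $-490$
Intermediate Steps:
$p = 60$
$t{\left(h \right)} = 0$ ($t{\left(h \right)} = h - h = 0$)
$B{\left(u \right)} = -4$ ($B{\left(u \right)} = -4 + 0 = -4$)
$R{\left(S \right)} = 6 - 4 S$ ($R{\left(S \right)} = 6 + S \left(-4\right) = 6 - 4 S$)
$R{\left(-11 \right)} + o{\left(-10 \right)} p = \left(6 - -44\right) - 540 = \left(6 + 44\right) - 540 = 50 - 540 = -490$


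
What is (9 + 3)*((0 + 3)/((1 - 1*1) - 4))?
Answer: -9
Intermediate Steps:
(9 + 3)*((0 + 3)/((1 - 1*1) - 4)) = 12*(3/((1 - 1) - 4)) = 12*(3/(0 - 4)) = 12*(3/(-4)) = 12*(3*(-¼)) = 12*(-¾) = -9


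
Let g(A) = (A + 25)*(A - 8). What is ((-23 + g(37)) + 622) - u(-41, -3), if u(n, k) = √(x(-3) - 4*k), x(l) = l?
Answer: 2394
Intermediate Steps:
g(A) = (-8 + A)*(25 + A) (g(A) = (25 + A)*(-8 + A) = (-8 + A)*(25 + A))
u(n, k) = √(-3 - 4*k)
((-23 + g(37)) + 622) - u(-41, -3) = ((-23 + (-200 + 37² + 17*37)) + 622) - √(-3 - 4*(-3)) = ((-23 + (-200 + 1369 + 629)) + 622) - √(-3 + 12) = ((-23 + 1798) + 622) - √9 = (1775 + 622) - 1*3 = 2397 - 3 = 2394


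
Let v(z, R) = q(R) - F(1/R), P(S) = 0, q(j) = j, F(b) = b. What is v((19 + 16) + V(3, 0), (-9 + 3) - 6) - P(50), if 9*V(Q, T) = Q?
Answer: -143/12 ≈ -11.917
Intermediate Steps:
V(Q, T) = Q/9
v(z, R) = R - 1/R
v((19 + 16) + V(3, 0), (-9 + 3) - 6) - P(50) = (((-9 + 3) - 6) - 1/((-9 + 3) - 6)) - 1*0 = ((-6 - 6) - 1/(-6 - 6)) + 0 = (-12 - 1/(-12)) + 0 = (-12 - 1*(-1/12)) + 0 = (-12 + 1/12) + 0 = -143/12 + 0 = -143/12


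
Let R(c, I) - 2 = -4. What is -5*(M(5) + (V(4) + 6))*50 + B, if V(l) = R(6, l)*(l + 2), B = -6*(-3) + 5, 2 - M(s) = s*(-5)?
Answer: -5227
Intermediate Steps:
M(s) = 2 + 5*s (M(s) = 2 - s*(-5) = 2 - (-5)*s = 2 + 5*s)
R(c, I) = -2 (R(c, I) = 2 - 4 = -2)
B = 23 (B = 18 + 5 = 23)
V(l) = -4 - 2*l (V(l) = -2*(l + 2) = -2*(2 + l) = -4 - 2*l)
-5*(M(5) + (V(4) + 6))*50 + B = -5*((2 + 5*5) + ((-4 - 2*4) + 6))*50 + 23 = -5*((2 + 25) + ((-4 - 8) + 6))*50 + 23 = -5*(27 + (-12 + 6))*50 + 23 = -5*(27 - 6)*50 + 23 = -5*21*50 + 23 = -105*50 + 23 = -5250 + 23 = -5227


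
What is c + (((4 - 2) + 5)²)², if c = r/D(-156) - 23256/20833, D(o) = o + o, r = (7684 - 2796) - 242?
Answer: 7751102153/3249948 ≈ 2385.0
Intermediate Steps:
r = 4646 (r = 4888 - 242 = 4646)
D(o) = 2*o
c = -52022995/3249948 (c = 4646/((2*(-156))) - 23256/20833 = 4646/(-312) - 23256*1/20833 = 4646*(-1/312) - 23256/20833 = -2323/156 - 23256/20833 = -52022995/3249948 ≈ -16.007)
c + (((4 - 2) + 5)²)² = -52022995/3249948 + (((4 - 2) + 5)²)² = -52022995/3249948 + ((2 + 5)²)² = -52022995/3249948 + (7²)² = -52022995/3249948 + 49² = -52022995/3249948 + 2401 = 7751102153/3249948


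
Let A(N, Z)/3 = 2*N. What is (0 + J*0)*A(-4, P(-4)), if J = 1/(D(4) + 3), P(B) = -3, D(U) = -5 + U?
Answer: 0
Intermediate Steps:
A(N, Z) = 6*N (A(N, Z) = 3*(2*N) = 6*N)
J = ½ (J = 1/((-5 + 4) + 3) = 1/(-1 + 3) = 1/2 = ½ ≈ 0.50000)
(0 + J*0)*A(-4, P(-4)) = (0 + (½)*0)*(6*(-4)) = (0 + 0)*(-24) = 0*(-24) = 0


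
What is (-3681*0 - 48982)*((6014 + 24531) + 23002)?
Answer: -2622839154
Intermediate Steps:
(-3681*0 - 48982)*((6014 + 24531) + 23002) = (0 - 48982)*(30545 + 23002) = -48982*53547 = -2622839154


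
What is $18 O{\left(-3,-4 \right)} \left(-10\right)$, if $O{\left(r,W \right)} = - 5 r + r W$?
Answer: $-4860$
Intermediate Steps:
$O{\left(r,W \right)} = - 5 r + W r$
$18 O{\left(-3,-4 \right)} \left(-10\right) = 18 \left(- 3 \left(-5 - 4\right)\right) \left(-10\right) = 18 \left(\left(-3\right) \left(-9\right)\right) \left(-10\right) = 18 \cdot 27 \left(-10\right) = 486 \left(-10\right) = -4860$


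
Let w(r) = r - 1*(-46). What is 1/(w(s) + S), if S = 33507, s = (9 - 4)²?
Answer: 1/33578 ≈ 2.9781e-5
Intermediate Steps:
s = 25 (s = 5² = 25)
w(r) = 46 + r (w(r) = r + 46 = 46 + r)
1/(w(s) + S) = 1/((46 + 25) + 33507) = 1/(71 + 33507) = 1/33578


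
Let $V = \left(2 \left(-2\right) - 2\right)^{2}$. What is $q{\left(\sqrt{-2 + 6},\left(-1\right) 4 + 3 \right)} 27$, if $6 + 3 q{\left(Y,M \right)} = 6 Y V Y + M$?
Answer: $7713$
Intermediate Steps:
$V = 36$ ($V = \left(-4 - 2\right)^{2} = \left(-6\right)^{2} = 36$)
$q{\left(Y,M \right)} = -2 + 72 Y^{2} + \frac{M}{3}$ ($q{\left(Y,M \right)} = -2 + \frac{6 Y 36 Y + M}{3} = -2 + \frac{216 Y Y + M}{3} = -2 + \frac{216 Y^{2} + M}{3} = -2 + \frac{M + 216 Y^{2}}{3} = -2 + \left(72 Y^{2} + \frac{M}{3}\right) = -2 + 72 Y^{2} + \frac{M}{3}$)
$q{\left(\sqrt{-2 + 6},\left(-1\right) 4 + 3 \right)} 27 = \left(-2 + 72 \left(\sqrt{-2 + 6}\right)^{2} + \frac{\left(-1\right) 4 + 3}{3}\right) 27 = \left(-2 + 72 \left(\sqrt{4}\right)^{2} + \frac{-4 + 3}{3}\right) 27 = \left(-2 + 72 \cdot 2^{2} + \frac{1}{3} \left(-1\right)\right) 27 = \left(-2 + 72 \cdot 4 - \frac{1}{3}\right) 27 = \left(-2 + 288 - \frac{1}{3}\right) 27 = \frac{857}{3} \cdot 27 = 7713$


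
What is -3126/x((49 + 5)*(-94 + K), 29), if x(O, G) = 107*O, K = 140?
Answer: -521/44298 ≈ -0.011761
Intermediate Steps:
-3126/x((49 + 5)*(-94 + K), 29) = -3126*1/(107*(-94 + 140)*(49 + 5)) = -3126/(107*(54*46)) = -3126/(107*2484) = -3126/265788 = -3126*1/265788 = -521/44298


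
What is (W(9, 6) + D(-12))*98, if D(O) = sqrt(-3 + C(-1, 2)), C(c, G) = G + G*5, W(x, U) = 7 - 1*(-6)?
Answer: 1568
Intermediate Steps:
W(x, U) = 13 (W(x, U) = 7 + 6 = 13)
C(c, G) = 6*G (C(c, G) = G + 5*G = 6*G)
D(O) = 3 (D(O) = sqrt(-3 + 6*2) = sqrt(-3 + 12) = sqrt(9) = 3)
(W(9, 6) + D(-12))*98 = (13 + 3)*98 = 16*98 = 1568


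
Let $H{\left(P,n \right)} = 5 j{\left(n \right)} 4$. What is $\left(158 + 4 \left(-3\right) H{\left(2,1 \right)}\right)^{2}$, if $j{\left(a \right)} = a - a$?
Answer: $24964$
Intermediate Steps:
$j{\left(a \right)} = 0$
$H{\left(P,n \right)} = 0$ ($H{\left(P,n \right)} = 5 \cdot 0 \cdot 4 = 0 \cdot 4 = 0$)
$\left(158 + 4 \left(-3\right) H{\left(2,1 \right)}\right)^{2} = \left(158 + 4 \left(-3\right) 0\right)^{2} = \left(158 - 0\right)^{2} = \left(158 + 0\right)^{2} = 158^{2} = 24964$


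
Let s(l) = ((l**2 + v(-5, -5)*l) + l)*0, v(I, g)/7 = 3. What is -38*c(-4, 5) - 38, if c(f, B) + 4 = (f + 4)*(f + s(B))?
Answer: 114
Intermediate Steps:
v(I, g) = 21 (v(I, g) = 7*3 = 21)
s(l) = 0 (s(l) = ((l**2 + 21*l) + l)*0 = (l**2 + 22*l)*0 = 0)
c(f, B) = -4 + f*(4 + f) (c(f, B) = -4 + (f + 4)*(f + 0) = -4 + (4 + f)*f = -4 + f*(4 + f))
-38*c(-4, 5) - 38 = -38*(-4 + (-4)**2 + 4*(-4)) - 38 = -38*(-4 + 16 - 16) - 38 = -38*(-4) - 38 = 152 - 38 = 114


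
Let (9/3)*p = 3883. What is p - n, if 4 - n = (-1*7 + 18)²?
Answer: 4234/3 ≈ 1411.3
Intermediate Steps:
p = 3883/3 (p = (⅓)*3883 = 3883/3 ≈ 1294.3)
n = -117 (n = 4 - (-1*7 + 18)² = 4 - (-7 + 18)² = 4 - 1*11² = 4 - 1*121 = 4 - 121 = -117)
p - n = 3883/3 - 1*(-117) = 3883/3 + 117 = 4234/3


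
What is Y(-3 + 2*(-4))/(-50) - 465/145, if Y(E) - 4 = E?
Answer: -4447/1450 ≈ -3.0669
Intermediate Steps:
Y(E) = 4 + E
Y(-3 + 2*(-4))/(-50) - 465/145 = (4 + (-3 + 2*(-4)))/(-50) - 465/145 = (4 + (-3 - 8))*(-1/50) - 465*1/145 = (4 - 11)*(-1/50) - 93/29 = -7*(-1/50) - 93/29 = 7/50 - 93/29 = -4447/1450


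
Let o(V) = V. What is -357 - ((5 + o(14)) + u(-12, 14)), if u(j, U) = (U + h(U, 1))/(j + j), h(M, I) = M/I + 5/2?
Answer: -17987/48 ≈ -374.73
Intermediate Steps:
h(M, I) = 5/2 + M/I (h(M, I) = M/I + 5*(½) = M/I + 5/2 = 5/2 + M/I)
u(j, U) = (5/2 + 2*U)/(2*j) (u(j, U) = (U + (5/2 + U/1))/(j + j) = (U + (5/2 + U*1))/((2*j)) = (U + (5/2 + U))*(1/(2*j)) = (5/2 + 2*U)*(1/(2*j)) = (5/2 + 2*U)/(2*j))
-357 - ((5 + o(14)) + u(-12, 14)) = -357 - ((5 + 14) + (5/4 + 14)/(-12)) = -357 - (19 - 1/12*61/4) = -357 - (19 - 61/48) = -357 - 1*851/48 = -357 - 851/48 = -17987/48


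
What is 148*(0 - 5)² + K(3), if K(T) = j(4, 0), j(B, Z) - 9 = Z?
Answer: 3709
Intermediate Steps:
j(B, Z) = 9 + Z
K(T) = 9 (K(T) = 9 + 0 = 9)
148*(0 - 5)² + K(3) = 148*(0 - 5)² + 9 = 148*(-5)² + 9 = 148*25 + 9 = 3700 + 9 = 3709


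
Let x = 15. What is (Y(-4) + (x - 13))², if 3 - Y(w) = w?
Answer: 81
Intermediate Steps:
Y(w) = 3 - w
(Y(-4) + (x - 13))² = ((3 - 1*(-4)) + (15 - 13))² = ((3 + 4) + 2)² = (7 + 2)² = 9² = 81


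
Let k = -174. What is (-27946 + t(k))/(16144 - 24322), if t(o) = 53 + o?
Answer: 28067/8178 ≈ 3.4320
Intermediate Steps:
(-27946 + t(k))/(16144 - 24322) = (-27946 + (53 - 174))/(16144 - 24322) = (-27946 - 121)/(-8178) = -28067*(-1/8178) = 28067/8178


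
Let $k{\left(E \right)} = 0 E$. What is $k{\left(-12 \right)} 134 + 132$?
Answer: $132$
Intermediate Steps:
$k{\left(E \right)} = 0$
$k{\left(-12 \right)} 134 + 132 = 0 \cdot 134 + 132 = 0 + 132 = 132$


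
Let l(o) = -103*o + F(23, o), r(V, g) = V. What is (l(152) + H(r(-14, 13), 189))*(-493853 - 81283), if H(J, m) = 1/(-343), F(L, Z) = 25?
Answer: 3083553705024/343 ≈ 8.9899e+9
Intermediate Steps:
l(o) = 25 - 103*o (l(o) = -103*o + 25 = 25 - 103*o)
H(J, m) = -1/343
(l(152) + H(r(-14, 13), 189))*(-493853 - 81283) = ((25 - 103*152) - 1/343)*(-493853 - 81283) = ((25 - 15656) - 1/343)*(-575136) = (-15631 - 1/343)*(-575136) = -5361434/343*(-575136) = 3083553705024/343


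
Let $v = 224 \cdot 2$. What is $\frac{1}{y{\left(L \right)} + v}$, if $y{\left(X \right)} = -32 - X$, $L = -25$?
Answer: $\frac{1}{441} \approx 0.0022676$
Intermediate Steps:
$v = 448$
$\frac{1}{y{\left(L \right)} + v} = \frac{1}{\left(-32 - -25\right) + 448} = \frac{1}{\left(-32 + 25\right) + 448} = \frac{1}{-7 + 448} = \frac{1}{441}$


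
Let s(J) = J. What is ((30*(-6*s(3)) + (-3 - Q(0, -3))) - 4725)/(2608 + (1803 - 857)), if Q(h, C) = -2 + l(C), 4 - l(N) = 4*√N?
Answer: -2635/1777 + 2*I*√3/1777 ≈ -1.4828 + 0.0019494*I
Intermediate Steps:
l(N) = 4 - 4*√N
Q(h, C) = 2 - 4*√C (Q(h, C) = -2 + (4 - 4*√C) = 2 - 4*√C)
((30*(-6*s(3)) + (-3 - Q(0, -3))) - 4725)/(2608 + (1803 - 857)) = ((30*(-6*3) + (-3 - (2 - 4*I*√3))) - 4725)/(2608 + (1803 - 857)) = ((30*(-18) + (-3 - (2 - 4*I*√3))) - 4725)/(2608 + 946) = ((-540 + (-3 - (2 - 4*I*√3))) - 4725)/3554 = ((-540 + (-3 + (-2 + 4*I*√3))) - 4725)*(1/3554) = ((-540 + (-5 + 4*I*√3)) - 4725)*(1/3554) = ((-545 + 4*I*√3) - 4725)*(1/3554) = (-5270 + 4*I*√3)*(1/3554) = -2635/1777 + 2*I*√3/1777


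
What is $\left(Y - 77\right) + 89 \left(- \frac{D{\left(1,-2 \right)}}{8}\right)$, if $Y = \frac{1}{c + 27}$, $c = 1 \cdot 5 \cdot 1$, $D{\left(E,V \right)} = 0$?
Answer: $- \frac{2463}{32} \approx -76.969$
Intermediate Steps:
$c = 5$ ($c = 5 \cdot 1 = 5$)
$Y = \frac{1}{32}$ ($Y = \frac{1}{5 + 27} = \frac{1}{32} \approx 0.03125$)
$\left(Y - 77\right) + 89 \left(- \frac{D{\left(1,-2 \right)}}{8}\right) = \left(\frac{1}{32} - 77\right) + 89 \left(- \frac{0}{8}\right) = - \frac{2463}{32} + 89 \left(\left(-1\right) 0\right) = - \frac{2463}{32} + 89 \cdot 0 = - \frac{2463}{32} + 0 = - \frac{2463}{32}$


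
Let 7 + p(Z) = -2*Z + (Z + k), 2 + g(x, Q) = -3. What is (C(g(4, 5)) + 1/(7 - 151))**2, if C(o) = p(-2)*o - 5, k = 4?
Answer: 1/20736 ≈ 4.8225e-5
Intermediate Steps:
g(x, Q) = -5 (g(x, Q) = -2 - 3 = -5)
p(Z) = -3 - Z (p(Z) = -7 + (-2*Z + (Z + 4)) = -7 + (-2*Z + (4 + Z)) = -7 + (4 - Z) = -3 - Z)
C(o) = -5 - o (C(o) = (-3 - 1*(-2))*o - 5 = (-3 + 2)*o - 5 = -o - 5 = -5 - o)
(C(g(4, 5)) + 1/(7 - 151))**2 = ((-5 - 1*(-5)) + 1/(7 - 151))**2 = ((-5 + 5) + 1/(-144))**2 = (0 - 1/144)**2 = (-1/144)**2 = 1/20736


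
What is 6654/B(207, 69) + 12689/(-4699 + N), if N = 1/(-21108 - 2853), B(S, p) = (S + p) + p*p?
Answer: -260754358271/189043210460 ≈ -1.3793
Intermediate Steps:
B(S, p) = S + p + p² (B(S, p) = (S + p) + p² = S + p + p²)
N = -1/23961 (N = 1/(-23961) = -1/23961 ≈ -4.1734e-5)
6654/B(207, 69) + 12689/(-4699 + N) = 6654/(207 + 69 + 69²) + 12689/(-4699 - 1/23961) = 6654/(207 + 69 + 4761) + 12689/(-112592740/23961) = 6654/5037 + 12689*(-23961/112592740) = 6654*(1/5037) - 304041129/112592740 = 2218/1679 - 304041129/112592740 = -260754358271/189043210460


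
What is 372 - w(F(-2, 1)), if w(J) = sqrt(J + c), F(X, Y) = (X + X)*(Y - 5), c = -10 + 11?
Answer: 372 - sqrt(17) ≈ 367.88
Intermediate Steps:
c = 1
F(X, Y) = 2*X*(-5 + Y) (F(X, Y) = (2*X)*(-5 + Y) = 2*X*(-5 + Y))
w(J) = sqrt(1 + J) (w(J) = sqrt(J + 1) = sqrt(1 + J))
372 - w(F(-2, 1)) = 372 - sqrt(1 + 2*(-2)*(-5 + 1)) = 372 - sqrt(1 + 2*(-2)*(-4)) = 372 - sqrt(1 + 16) = 372 - sqrt(17)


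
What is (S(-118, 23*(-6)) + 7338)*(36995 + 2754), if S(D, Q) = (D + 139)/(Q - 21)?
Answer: 15458664343/53 ≈ 2.9167e+8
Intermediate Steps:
S(D, Q) = (139 + D)/(-21 + Q)
(S(-118, 23*(-6)) + 7338)*(36995 + 2754) = ((139 - 118)/(-21 + 23*(-6)) + 7338)*(36995 + 2754) = (21/(-21 - 138) + 7338)*39749 = (21/(-159) + 7338)*39749 = (-1/159*21 + 7338)*39749 = (-7/53 + 7338)*39749 = (388907/53)*39749 = 15458664343/53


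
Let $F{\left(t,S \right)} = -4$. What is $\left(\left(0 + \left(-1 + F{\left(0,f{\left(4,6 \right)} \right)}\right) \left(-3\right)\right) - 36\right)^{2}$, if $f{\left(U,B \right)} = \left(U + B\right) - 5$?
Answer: $441$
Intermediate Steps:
$f{\left(U,B \right)} = -5 + B + U$ ($f{\left(U,B \right)} = \left(B + U\right) - 5 = -5 + B + U$)
$\left(\left(0 + \left(-1 + F{\left(0,f{\left(4,6 \right)} \right)}\right) \left(-3\right)\right) - 36\right)^{2} = \left(\left(0 + \left(-1 - 4\right) \left(-3\right)\right) - 36\right)^{2} = \left(\left(0 - -15\right) - 36\right)^{2} = \left(\left(0 + 15\right) - 36\right)^{2} = \left(15 - 36\right)^{2} = \left(-21\right)^{2} = 441$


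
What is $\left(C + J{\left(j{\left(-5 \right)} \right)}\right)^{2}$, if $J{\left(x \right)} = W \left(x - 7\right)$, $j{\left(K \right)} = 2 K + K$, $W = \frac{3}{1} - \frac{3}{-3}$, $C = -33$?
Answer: $14641$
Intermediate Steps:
$W = 4$ ($W = 3 \cdot 1 - -1 = 3 + 1 = 4$)
$j{\left(K \right)} = 3 K$
$J{\left(x \right)} = -28 + 4 x$ ($J{\left(x \right)} = 4 \left(x - 7\right) = 4 \left(-7 + x\right) = -28 + 4 x$)
$\left(C + J{\left(j{\left(-5 \right)} \right)}\right)^{2} = \left(-33 + \left(-28 + 4 \cdot 3 \left(-5\right)\right)\right)^{2} = \left(-33 + \left(-28 + 4 \left(-15\right)\right)\right)^{2} = \left(-33 - 88\right)^{2} = \left(-121\right)^{2} = 14641$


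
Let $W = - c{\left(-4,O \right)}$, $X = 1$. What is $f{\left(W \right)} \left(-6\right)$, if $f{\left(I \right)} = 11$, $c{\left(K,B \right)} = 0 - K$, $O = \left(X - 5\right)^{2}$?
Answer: $-66$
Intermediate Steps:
$O = 16$ ($O = \left(1 - 5\right)^{2} = \left(-4\right)^{2} = 16$)
$c{\left(K,B \right)} = - K$
$W = -4$ ($W = - \left(-1\right) \left(-4\right) = \left(-1\right) 4 = -4$)
$f{\left(W \right)} \left(-6\right) = 11 \left(-6\right) = -66$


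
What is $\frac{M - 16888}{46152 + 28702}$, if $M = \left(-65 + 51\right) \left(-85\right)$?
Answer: $- \frac{7849}{37427} \approx -0.20971$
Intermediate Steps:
$M = 1190$ ($M = \left(-14\right) \left(-85\right) = 1190$)
$\frac{M - 16888}{46152 + 28702} = \frac{1190 - 16888}{46152 + 28702} = - \frac{15698}{74854} = \left(-15698\right) \frac{1}{74854} = - \frac{7849}{37427}$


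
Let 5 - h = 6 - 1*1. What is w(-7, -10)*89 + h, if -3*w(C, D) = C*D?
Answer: -6230/3 ≈ -2076.7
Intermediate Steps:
h = 0 (h = 5 - (6 - 1*1) = 5 - (6 - 1) = 5 - 1*5 = 5 - 5 = 0)
w(C, D) = -C*D/3
w(-7, -10)*89 + h = -⅓*(-7)*(-10)*89 + 0 = -70/3*89 + 0 = -6230/3 + 0 = -6230/3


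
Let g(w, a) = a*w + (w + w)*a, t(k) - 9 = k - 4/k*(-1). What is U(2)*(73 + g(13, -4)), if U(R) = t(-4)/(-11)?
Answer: 332/11 ≈ 30.182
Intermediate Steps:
t(k) = 9 + k + 4/k (t(k) = 9 + (k - 4/k*(-1)) = 9 + (k + 4/k) = 9 + k + 4/k)
g(w, a) = 3*a*w (g(w, a) = a*w + (2*w)*a = a*w + 2*a*w = 3*a*w)
U(R) = -4/11 (U(R) = (9 - 4 + 4/(-4))/(-11) = (9 - 4 + 4*(-¼))*(-1/11) = (9 - 4 - 1)*(-1/11) = 4*(-1/11) = -4/11)
U(2)*(73 + g(13, -4)) = -4*(73 + 3*(-4)*13)/11 = -4*(73 - 156)/11 = -4/11*(-83) = 332/11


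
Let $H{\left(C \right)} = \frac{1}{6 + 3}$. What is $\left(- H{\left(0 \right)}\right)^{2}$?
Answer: $\frac{1}{81} \approx 0.012346$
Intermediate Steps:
$H{\left(C \right)} = \frac{1}{9}$
$\left(- H{\left(0 \right)}\right)^{2} = \left(\left(-1\right) \frac{1}{9}\right)^{2} = \left(- \frac{1}{9}\right)^{2} = \frac{1}{81}$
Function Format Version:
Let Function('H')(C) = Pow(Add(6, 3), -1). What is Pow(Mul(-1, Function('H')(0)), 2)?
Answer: Rational(1, 81) ≈ 0.012346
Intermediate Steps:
Function('H')(C) = Rational(1, 9) (Function('H')(C) = Pow(9, -1) = Rational(1, 9))
Pow(Mul(-1, Function('H')(0)), 2) = Pow(Mul(-1, Rational(1, 9)), 2) = Pow(Rational(-1, 9), 2) = Rational(1, 81)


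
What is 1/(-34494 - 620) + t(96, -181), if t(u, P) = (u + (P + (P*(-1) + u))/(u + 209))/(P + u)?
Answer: -60678517/53548850 ≈ -1.1331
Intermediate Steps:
t(u, P) = (u + u/(209 + u))/(P + u) (t(u, P) = (u + (P + (-P + u))/(209 + u))/(P + u) = (u + (P + (u - P))/(209 + u))/(P + u) = (u + u/(209 + u))/(P + u))
1/(-34494 - 620) + t(96, -181) = 1/(-34494 - 620) + 96*(210 + 96)/(96**2 + 209*(-181) + 209*96 - 181*96) = 1/(-35114) + 96*306/(9216 - 37829 + 20064 - 17376) = -1/35114 + 96*306/(-25925) = -1/35114 + 96*(-1/25925)*306 = -1/35114 - 1728/1525 = -60678517/53548850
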